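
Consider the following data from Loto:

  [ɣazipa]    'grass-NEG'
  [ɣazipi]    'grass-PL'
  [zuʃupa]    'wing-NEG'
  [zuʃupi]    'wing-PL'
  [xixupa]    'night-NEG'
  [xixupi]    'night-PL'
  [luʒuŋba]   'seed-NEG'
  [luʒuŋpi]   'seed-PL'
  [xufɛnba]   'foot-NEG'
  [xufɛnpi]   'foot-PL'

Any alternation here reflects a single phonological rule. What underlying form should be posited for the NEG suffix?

The NEG suffix surfaces as [-ba] and [-pa], depending on the final segment of the stem.
By contrast the PL suffix keeps its initial [p] throughout — that segment must be underlying.
The NEG suffix is therefore /-ba/ underlyingly, with post-vocalic devoicing: voiced stops become voiceless after a vowel.

/-ba/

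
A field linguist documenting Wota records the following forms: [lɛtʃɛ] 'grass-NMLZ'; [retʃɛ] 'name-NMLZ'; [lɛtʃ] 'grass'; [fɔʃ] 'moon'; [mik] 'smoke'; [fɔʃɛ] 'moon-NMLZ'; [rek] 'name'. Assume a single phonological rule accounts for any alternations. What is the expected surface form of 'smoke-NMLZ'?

The root 'name' surfaces as [retʃɛ] and [rek], with a stem-final [tʃ] ~ [k] alternation.
The stem 'grass' ([lɛtʃɛ], [lɛtʃ]) shows [tʃ] unchanged in both environments, so [tʃ] cannot be basic with [k] derived in isolation.
So /k/ is underlying, and a rule of palatalization before a front vowel — /k/ becomes palato-alveolar [tʃ] before a front vowel — gives [tʃ].
The one attested form of 'smoke', [mik], shows underlying /mik/. Applying the same rule before a front vowel gives [mitʃɛ].

[mitʃɛ]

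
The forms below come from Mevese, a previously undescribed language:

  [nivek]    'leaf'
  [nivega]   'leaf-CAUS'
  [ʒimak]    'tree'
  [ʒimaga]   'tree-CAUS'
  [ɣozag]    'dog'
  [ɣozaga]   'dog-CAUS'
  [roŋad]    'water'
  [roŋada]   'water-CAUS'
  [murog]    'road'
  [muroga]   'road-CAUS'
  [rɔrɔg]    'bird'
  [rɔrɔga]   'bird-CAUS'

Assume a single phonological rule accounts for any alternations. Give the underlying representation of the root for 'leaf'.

/nivek/

In [nivek] and [nivega] the final segment of 'leaf' alternates: [k] ~ [g].
The stem 'bird' ([rɔrɔg], [rɔrɔga]) shows [g] unchanged in both environments, so [g] cannot be basic with [k] derived in isolation.
Therefore /k/ is basic and [g] is derived by intervocalic voicing (voiceless stops become voiced between vowels).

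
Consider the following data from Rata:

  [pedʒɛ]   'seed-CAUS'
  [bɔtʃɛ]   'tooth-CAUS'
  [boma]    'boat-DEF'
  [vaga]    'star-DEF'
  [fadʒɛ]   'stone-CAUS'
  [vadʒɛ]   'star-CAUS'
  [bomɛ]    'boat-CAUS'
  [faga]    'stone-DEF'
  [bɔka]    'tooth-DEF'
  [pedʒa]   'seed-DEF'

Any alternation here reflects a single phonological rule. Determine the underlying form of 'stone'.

In [faga] and [fadʒɛ] the final segment of 'stone' alternates: [g] ~ [dʒ].
But 'seed' keeps [dʒ] in both environments ([pedʒa], [pedʒɛ]), so there is no rule changing /dʒ/ to [g] before the DEF suffix.
The underlying segment must be /g/; /k/ and /g/ become palato-alveolar [tʃ] and [dʒ] before a front vowel, yielding [dʒ] there.

/fag/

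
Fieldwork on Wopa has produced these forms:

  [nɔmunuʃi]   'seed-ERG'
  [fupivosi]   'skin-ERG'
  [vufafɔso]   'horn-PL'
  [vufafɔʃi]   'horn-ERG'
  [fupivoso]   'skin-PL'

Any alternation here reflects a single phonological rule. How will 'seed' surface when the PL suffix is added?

In [vufafɔʃi] and [vufafɔso] the final segment of 'horn' alternates: [ʃ] ~ [s].
If /s/ were underlying and a rule turned it into [ʃ] before the ERG suffix, 'skin' would also alternate; but it has [s] in both [fupivosi] and [fupivoso].
Therefore /ʃ/ is basic and [s] is derived by depalatalization (palato-alveolar /ʃ/ becomes [s] when no front vowel follows).
The one attested form of 'seed', [nɔmunuʃi], shows underlying /nɔmunuʃ/. Applying the same rule when no front vowel follows gives [nɔmunuso].

[nɔmunuso]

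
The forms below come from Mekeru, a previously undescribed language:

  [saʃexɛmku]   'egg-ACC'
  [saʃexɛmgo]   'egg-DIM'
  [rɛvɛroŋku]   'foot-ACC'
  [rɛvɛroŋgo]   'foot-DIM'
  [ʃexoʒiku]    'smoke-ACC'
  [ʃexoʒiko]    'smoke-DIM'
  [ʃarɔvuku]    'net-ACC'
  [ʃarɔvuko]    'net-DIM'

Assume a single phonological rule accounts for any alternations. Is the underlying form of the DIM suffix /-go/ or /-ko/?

/-go/

The DIM suffix surfaces as [-go] and [-ko], depending on the final segment of the stem.
The ACC suffix, which begins with [k], is invariant after every stem; so [k] is not altered by any rule here.
The DIM suffix is therefore /-go/ underlyingly, with post-vocalic devoicing: voiced stops become voiceless after a vowel.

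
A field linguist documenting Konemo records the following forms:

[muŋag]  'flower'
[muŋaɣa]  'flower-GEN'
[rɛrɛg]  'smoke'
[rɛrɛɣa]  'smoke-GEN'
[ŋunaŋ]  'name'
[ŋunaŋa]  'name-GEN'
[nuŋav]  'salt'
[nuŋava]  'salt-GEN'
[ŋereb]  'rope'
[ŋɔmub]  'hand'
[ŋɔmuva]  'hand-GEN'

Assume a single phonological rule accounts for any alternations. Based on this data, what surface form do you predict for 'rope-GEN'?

'hand' shows [b] ~ [v] at the end of the stem ([ŋɔmub] vs [ŋɔmuva]).
Compare 'salt', with invariant [v] in [nuŋav] and [nuŋava]: an analysis with underlying /v/ and a rule producing [b] in isolation would wrongly predict alternation here too.
The alternation reflects intervocalic spirantization: voiced stops become fricatives between vowels. /b/ is underlying.
The one attested form of 'rope', [ŋereb], shows underlying /ŋereb/. Applying the same rule between vowels gives [ŋereva].

[ŋereva]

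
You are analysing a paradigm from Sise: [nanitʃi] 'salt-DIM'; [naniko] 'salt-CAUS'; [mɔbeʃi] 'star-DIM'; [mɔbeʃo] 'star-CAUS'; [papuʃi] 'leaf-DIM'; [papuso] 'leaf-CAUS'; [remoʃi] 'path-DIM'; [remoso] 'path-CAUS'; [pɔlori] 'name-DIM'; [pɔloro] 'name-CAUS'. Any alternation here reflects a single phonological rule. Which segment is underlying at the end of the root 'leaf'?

The root 'leaf' surfaces as [papuʃi] and [papuso], with a stem-final [ʃ] ~ [s] alternation.
Compare 'star', with invariant [ʃ] in [mɔbeʃi] and [mɔbeʃo]: an analysis with underlying /ʃ/ and a rule producing [s] before the CAUS suffix would wrongly predict alternation here too.
Therefore /s/ is basic and [ʃ] is derived by palatalization before a front vowel (/k/ and /s/ become palato-alveolar [tʃ] and [ʃ] before a front vowel).

/s/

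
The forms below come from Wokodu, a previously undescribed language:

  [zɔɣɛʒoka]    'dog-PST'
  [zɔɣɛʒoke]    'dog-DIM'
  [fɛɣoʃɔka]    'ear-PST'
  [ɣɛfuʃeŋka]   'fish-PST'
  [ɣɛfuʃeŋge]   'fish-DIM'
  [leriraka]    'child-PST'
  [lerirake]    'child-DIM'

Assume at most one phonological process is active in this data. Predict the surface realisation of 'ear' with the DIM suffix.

The DIM morpheme has two allomorphs, [-ge] and [-ke].
By contrast the PST suffix keeps its initial [k] throughout — that segment must be underlying.
The DIM suffix is therefore /-ge/ underlyingly, with post-vocalic devoicing: voiced stops become voiceless after a vowel.
After 'ear', which ends in a vowel, the suffix surfaces as [-ke], giving [fɛɣoʃɔke].

[fɛɣoʃɔke]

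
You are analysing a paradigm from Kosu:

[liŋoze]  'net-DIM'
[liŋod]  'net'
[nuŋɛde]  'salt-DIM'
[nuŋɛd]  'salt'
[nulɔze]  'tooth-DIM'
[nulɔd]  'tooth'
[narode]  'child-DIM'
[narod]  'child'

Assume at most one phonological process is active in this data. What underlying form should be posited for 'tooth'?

'tooth' shows [z] ~ [d] at the end of the stem ([nulɔze] vs [nulɔd]).
If /d/ were underlying and a rule turned it into [z] before the DIM suffix, 'salt' would also alternate; but it has [d] in both [nuŋɛde] and [nuŋɛd].
Therefore /z/ is basic and [d] is derived by word-final hardening (voiced fricatives become stops word-finally).

/nulɔz/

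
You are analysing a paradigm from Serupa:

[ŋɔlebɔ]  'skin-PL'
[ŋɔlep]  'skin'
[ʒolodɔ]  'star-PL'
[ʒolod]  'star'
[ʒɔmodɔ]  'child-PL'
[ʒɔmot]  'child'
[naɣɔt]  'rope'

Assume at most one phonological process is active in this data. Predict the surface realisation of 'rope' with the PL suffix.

In [ʒɔmodɔ] and [ʒɔmot] the final segment of 'child' alternates: [d] ~ [t].
Compare 'star', with invariant [d] in [ʒolodɔ] and [ʒolod]: an analysis with underlying /d/ and a rule producing [t] in isolation would wrongly predict alternation here too.
Therefore /t/ is basic and [d] is derived by intervocalic voicing (voiceless stops become voiced between vowels).
The one attested form of 'rope', [naɣɔt], shows underlying /naɣɔt/. Applying the same rule between vowels gives [naɣɔdɔ].

[naɣɔdɔ]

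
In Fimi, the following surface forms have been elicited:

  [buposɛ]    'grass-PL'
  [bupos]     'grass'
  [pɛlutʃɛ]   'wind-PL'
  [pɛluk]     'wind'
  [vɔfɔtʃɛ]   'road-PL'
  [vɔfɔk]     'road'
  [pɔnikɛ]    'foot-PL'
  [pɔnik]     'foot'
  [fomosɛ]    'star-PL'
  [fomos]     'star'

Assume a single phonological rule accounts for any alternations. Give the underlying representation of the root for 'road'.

'road' shows [tʃ] ~ [k] at the end of the stem ([vɔfɔtʃɛ] vs [vɔfɔk]).
The stem 'foot' ([pɔnikɛ], [pɔnik]) shows [k] unchanged in both environments, so [k] cannot be basic with [tʃ] derived before the PL suffix.
Therefore /tʃ/ is basic and [k] is derived by depalatalization (palato-alveolar /tʃ/ becomes [k] when no front vowel follows).
So 'road' = /vɔfɔtʃ/.

/vɔfɔtʃ/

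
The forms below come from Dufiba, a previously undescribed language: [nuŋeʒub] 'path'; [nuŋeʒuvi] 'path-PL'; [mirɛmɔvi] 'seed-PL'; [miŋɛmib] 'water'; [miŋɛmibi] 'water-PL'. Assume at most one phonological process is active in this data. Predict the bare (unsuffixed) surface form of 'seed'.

[mirɛmɔb]

The root 'path' surfaces as [nuŋeʒub] and [nuŋeʒuvi], with a stem-final [b] ~ [v] alternation.
But 'water' keeps [b] in both environments ([miŋɛmib], [miŋɛmibi]), so there is no rule changing /b/ to [v] before the PL suffix.
The alternation reflects word-final hardening: voiced fricatives become stops word-finally. /v/ is underlying.
The one attested form of 'seed', [mirɛmɔvi], shows underlying /mirɛmɔv/. Applying the same rule word-finally gives [mirɛmɔb].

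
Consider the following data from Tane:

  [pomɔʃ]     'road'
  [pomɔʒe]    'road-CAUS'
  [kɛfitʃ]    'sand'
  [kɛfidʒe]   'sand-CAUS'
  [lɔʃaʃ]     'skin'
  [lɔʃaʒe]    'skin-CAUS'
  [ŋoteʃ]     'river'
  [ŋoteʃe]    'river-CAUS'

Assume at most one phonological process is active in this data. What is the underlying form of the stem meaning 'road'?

The stem for 'road' ends in [ʃ] in [pomɔʃ] but [ʒ] in [pomɔʒe].
If /ʃ/ were underlying and a rule turned it into [ʒ] before the CAUS suffix, 'river' would also alternate; but it has [ʃ] in both [ŋoteʃ] and [ŋoteʃe].
The alternation reflects word-final obstruent devoicing: voiced obstruents become voiceless word-finally. /ʒ/ is underlying.
Hence 'road' is /pomɔʒ/ underlyingly.

/pomɔʒ/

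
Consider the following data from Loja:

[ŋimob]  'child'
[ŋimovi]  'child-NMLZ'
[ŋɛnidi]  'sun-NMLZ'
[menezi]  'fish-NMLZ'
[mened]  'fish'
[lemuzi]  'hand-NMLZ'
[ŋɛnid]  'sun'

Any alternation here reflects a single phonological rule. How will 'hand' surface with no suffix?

'fish' shows [d] ~ [z] at the end of the stem ([mened] vs [menezi]).
If /d/ were underlying and a rule turned it into [z] before the NMLZ suffix, 'sun' would also alternate; but it has [d] in both [ŋɛnid] and [ŋɛnidi].
So /z/ is underlying, and a rule of word-final hardening — voiced fricatives become stops word-finally — gives [d].
The one attested form of 'hand', [lemuzi], shows underlying /lemuz/. Applying the same rule word-finally gives [lemud].

[lemud]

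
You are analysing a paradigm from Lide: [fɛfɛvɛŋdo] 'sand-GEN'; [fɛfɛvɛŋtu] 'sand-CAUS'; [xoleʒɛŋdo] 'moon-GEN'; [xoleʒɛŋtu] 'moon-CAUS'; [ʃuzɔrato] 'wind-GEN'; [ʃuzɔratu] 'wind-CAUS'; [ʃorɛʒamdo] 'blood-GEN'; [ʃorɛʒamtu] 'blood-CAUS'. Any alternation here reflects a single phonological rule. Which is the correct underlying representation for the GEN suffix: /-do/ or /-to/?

/-do/

The GEN suffix surfaces as [-do] and [-to], depending on the final segment of the stem.
By contrast the CAUS suffix keeps its initial [t] throughout — that segment must be underlying.
The GEN suffix is therefore /-do/ underlyingly, with post-vocalic devoicing: voiced stops become voiceless after a vowel.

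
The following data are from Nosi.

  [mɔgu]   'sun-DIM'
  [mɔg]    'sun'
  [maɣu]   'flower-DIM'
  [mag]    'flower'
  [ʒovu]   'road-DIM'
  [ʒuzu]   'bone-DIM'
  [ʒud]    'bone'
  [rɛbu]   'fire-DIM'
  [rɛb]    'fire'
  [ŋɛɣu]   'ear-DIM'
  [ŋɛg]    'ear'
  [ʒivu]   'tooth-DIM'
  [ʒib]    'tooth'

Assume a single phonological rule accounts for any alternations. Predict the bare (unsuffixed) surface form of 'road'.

[ʒob]

In [ʒivu] and [ʒib] the final segment of 'tooth' alternates: [v] ~ [b].
If /b/ were underlying and a rule turned it into [v] before the DIM suffix, 'fire' would also alternate; but it has [b] in both [rɛbu] and [rɛb].
Therefore /v/ is basic and [b] is derived by word-final hardening (voiced fricatives become stops word-finally).
The one attested form of 'road', [ʒovu], shows underlying /ʒov/. Applying the same rule word-finally gives [ʒob].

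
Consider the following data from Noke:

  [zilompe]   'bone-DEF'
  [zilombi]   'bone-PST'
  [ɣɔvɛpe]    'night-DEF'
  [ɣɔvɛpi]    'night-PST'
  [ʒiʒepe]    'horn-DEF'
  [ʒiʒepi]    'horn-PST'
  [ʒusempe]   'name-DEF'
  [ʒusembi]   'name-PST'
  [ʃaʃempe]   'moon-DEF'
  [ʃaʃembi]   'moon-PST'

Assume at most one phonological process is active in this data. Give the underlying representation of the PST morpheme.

The PST suffix surfaces as [-bi] and [-pi], depending on the final segment of the stem.
By contrast the DEF suffix keeps its initial [p] throughout — that segment must be underlying.
The PST suffix is therefore /-bi/ underlyingly, with post-vocalic devoicing: voiced stops become voiceless after a vowel.

/-bi/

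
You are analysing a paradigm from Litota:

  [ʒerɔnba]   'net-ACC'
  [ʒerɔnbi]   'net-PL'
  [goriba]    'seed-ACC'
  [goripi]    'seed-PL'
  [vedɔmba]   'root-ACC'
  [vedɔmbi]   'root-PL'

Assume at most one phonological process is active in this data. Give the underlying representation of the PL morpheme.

/-pi/

The PL suffix surfaces as [-bi] and [-pi], depending on the final segment of the stem.
By contrast the ACC suffix keeps its initial [b] throughout — that segment must be underlying.
The PL suffix is therefore /-pi/ underlyingly, with post-nasal voicing: voiceless stops become voiced after a nasal.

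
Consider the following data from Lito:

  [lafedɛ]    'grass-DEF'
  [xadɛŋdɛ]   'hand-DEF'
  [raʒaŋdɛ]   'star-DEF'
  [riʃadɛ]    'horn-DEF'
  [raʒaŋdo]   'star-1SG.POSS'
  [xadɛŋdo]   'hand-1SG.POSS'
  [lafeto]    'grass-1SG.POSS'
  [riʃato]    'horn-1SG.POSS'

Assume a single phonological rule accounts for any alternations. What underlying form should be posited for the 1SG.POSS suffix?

/-to/

The 1SG.POSS morpheme has two allomorphs, [-do] and [-to].
By contrast the DEF suffix keeps its initial [d] throughout — that segment must be underlying.
So the underlying form is /-to/, and voiceless stops become voiced after a nasal.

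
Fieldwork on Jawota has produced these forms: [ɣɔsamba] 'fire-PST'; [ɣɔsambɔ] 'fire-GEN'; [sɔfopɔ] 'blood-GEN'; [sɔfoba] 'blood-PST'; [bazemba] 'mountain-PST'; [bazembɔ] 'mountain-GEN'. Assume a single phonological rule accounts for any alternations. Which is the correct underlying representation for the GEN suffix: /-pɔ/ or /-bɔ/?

/-pɔ/

The GEN suffix surfaces as [-bɔ] and [-pɔ], depending on the final segment of the stem.
By contrast the PST suffix keeps its initial [b] throughout — that segment must be underlying.
So the underlying form is /-pɔ/, and voiceless stops become voiced after a nasal.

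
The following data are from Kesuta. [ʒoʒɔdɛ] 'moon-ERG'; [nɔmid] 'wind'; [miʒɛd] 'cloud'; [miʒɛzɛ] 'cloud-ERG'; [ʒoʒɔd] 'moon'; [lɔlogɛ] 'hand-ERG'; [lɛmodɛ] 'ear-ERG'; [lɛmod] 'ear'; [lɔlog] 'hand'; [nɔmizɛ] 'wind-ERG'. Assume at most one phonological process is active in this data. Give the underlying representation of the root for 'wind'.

The root 'wind' surfaces as [nɔmid] and [nɔmizɛ], with a stem-final [d] ~ [z] alternation.
But 'moon' keeps [d] in both environments ([ʒoʒɔd], [ʒoʒɔdɛ]), so there is no rule changing /d/ to [z] before the ERG suffix.
Therefore /z/ is basic and [d] is derived by word-final hardening (voiced fricatives become stops word-finally).

/nɔmiz/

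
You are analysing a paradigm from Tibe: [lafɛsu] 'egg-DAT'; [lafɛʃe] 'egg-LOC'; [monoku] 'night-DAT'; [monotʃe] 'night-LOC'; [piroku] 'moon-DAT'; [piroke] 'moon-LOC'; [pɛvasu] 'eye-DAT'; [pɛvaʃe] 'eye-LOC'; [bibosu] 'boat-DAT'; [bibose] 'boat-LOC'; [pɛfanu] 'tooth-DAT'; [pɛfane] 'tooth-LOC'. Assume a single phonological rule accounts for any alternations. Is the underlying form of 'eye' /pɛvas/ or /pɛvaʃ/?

/pɛvaʃ/

'eye' shows [s] ~ [ʃ] at the end of the stem ([pɛvasu] vs [pɛvaʃe]).
Compare 'boat', with invariant [s] in [bibosu] and [bibose]: an analysis with underlying /s/ and a rule producing [ʃ] before the LOC suffix would wrongly predict alternation here too.
So /ʃ/ is underlying, and a rule of depalatalization — palato-alveolar /tʃ/ and /ʃ/ become [k] and [s] when no front vowel follows — gives [s].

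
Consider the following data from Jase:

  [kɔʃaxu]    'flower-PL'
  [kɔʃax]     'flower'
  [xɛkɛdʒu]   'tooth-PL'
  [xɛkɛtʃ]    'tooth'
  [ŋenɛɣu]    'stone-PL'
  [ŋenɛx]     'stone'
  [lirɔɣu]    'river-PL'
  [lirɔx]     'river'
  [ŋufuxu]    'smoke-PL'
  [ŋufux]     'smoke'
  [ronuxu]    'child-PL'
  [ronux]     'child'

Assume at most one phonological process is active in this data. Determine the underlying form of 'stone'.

The stem for 'stone' ends in [ɣ] in [ŋenɛɣu] but [x] in [ŋenɛx].
Compare 'child', with invariant [x] in [ronuxu] and [ronux]: an analysis with underlying /x/ and a rule producing [ɣ] before the PL suffix would wrongly predict alternation here too.
The underlying segment must be /ɣ/; voiced obstruents become voiceless word-finally, yielding [x] there.
Hence 'stone' is /ŋenɛɣ/ underlyingly.

/ŋenɛɣ/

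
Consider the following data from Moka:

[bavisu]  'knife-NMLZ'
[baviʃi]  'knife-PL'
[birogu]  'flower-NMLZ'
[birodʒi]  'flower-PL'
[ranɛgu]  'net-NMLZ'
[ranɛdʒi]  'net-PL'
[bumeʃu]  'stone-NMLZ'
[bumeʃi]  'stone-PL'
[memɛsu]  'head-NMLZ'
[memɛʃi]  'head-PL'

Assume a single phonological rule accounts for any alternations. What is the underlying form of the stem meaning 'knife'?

In [bavisu] and [baviʃi] the final segment of 'knife' alternates: [s] ~ [ʃ].
Compare 'stone', with invariant [ʃ] in [bumeʃu] and [bumeʃi]: an analysis with underlying /ʃ/ and a rule producing [s] before the NMLZ suffix would wrongly predict alternation here too.
The alternation reflects palatalization before a front vowel: /g/ and /s/ become palato-alveolar [dʒ] and [ʃ] before a front vowel. /s/ is underlying.
The underlying form of 'knife' is therefore /bavis/.

/bavis/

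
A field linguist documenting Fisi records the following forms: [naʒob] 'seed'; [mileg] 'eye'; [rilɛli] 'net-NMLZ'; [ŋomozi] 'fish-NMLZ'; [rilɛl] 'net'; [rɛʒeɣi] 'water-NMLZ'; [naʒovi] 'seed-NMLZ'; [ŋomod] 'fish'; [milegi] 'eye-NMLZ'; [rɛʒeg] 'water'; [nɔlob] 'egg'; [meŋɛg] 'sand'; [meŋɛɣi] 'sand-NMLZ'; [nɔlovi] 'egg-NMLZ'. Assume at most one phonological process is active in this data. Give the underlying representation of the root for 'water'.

/rɛʒeɣ/

The stem for 'water' ends in [ɣ] in [rɛʒeɣi] but [g] in [rɛʒeg].
The stem 'eye' ([milegi], [mileg]) shows [g] unchanged in both environments, so [g] cannot be basic with [ɣ] derived before the NMLZ suffix.
So /ɣ/ is underlying, and a rule of word-final hardening — voiced fricatives become stops word-finally — gives [g].
The underlying form of 'water' is therefore /rɛʒeɣ/.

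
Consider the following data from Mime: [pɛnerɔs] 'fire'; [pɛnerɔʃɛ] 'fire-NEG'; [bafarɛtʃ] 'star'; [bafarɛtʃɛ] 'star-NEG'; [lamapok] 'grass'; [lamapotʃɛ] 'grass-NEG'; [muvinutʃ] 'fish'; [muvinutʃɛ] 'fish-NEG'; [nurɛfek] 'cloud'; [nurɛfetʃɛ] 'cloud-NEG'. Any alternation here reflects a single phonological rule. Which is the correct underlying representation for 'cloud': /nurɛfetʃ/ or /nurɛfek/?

/nurɛfek/

The stem for 'cloud' ends in [k] in [nurɛfek] but [tʃ] in [nurɛfetʃɛ].
If /tʃ/ were underlying and a rule turned it into [k] in isolation, 'fish' would also alternate; but it has [tʃ] in both [muvinutʃ] and [muvinutʃɛ].
So /k/ is underlying, and a rule of palatalization before a front vowel — /k/ and /s/ become palato-alveolar [tʃ] and [ʃ] before a front vowel — gives [tʃ].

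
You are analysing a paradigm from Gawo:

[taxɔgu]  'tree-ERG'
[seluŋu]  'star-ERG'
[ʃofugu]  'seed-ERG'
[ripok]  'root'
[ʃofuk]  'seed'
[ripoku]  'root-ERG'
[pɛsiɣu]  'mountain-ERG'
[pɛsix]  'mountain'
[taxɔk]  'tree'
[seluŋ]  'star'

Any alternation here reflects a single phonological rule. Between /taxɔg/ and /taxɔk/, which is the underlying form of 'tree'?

/taxɔg/

'tree' shows [k] ~ [g] at the end of the stem ([taxɔk] vs [taxɔgu]).
If /k/ were underlying and a rule turned it into [g] before the ERG suffix, 'root' would also alternate; but it has [k] in both [ripok] and [ripoku].
Therefore /g/ is basic and [k] is derived by word-final obstruent devoicing (voiced obstruents become voiceless word-finally).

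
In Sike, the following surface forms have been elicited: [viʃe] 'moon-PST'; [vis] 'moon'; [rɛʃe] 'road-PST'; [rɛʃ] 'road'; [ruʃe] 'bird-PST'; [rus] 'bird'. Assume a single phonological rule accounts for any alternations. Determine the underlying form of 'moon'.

/vis/

The stem for 'moon' ends in [ʃ] in [viʃe] but [s] in [vis].
But 'road' keeps [ʃ] in both environments ([rɛʃe], [rɛʃ]), so there is no rule changing /ʃ/ to [s] in isolation.
So /s/ is underlying, and a rule of palatalization before a front vowel — /s/ becomes palato-alveolar [ʃ] before a front vowel — gives [ʃ].
The underlying form of 'moon' is therefore /vis/.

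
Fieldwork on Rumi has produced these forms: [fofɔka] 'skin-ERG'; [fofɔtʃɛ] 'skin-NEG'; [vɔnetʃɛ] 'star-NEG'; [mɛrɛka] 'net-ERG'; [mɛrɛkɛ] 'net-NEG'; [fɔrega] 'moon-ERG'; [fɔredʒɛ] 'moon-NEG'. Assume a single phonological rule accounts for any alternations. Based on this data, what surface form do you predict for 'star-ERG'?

The root 'skin' surfaces as [fofɔka] and [fofɔtʃɛ], with a stem-final [k] ~ [tʃ] alternation.
But 'net' keeps [k] in both environments ([mɛrɛka], [mɛrɛkɛ]), so there is no rule changing /k/ to [tʃ] before the NEG suffix.
The alternation reflects depalatalization: palato-alveolar /tʃ/ and /dʒ/ become [k] and [g] when no front vowel follows. /tʃ/ is underlying.
The one attested form of 'star', [vɔnetʃɛ], shows underlying /vɔnetʃ/. Applying the same rule when no front vowel follows gives [vɔneka].

[vɔneka]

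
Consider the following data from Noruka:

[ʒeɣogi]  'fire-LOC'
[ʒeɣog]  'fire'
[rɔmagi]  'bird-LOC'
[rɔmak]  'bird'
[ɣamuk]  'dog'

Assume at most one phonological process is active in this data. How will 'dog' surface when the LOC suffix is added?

The stem for 'bird' ends in [g] in [rɔmagi] but [k] in [rɔmak].
If /g/ were underlying and a rule turned it into [k] in isolation, 'fire' would also alternate; but it has [g] in both [ʒeɣogi] and [ʒeɣog].
The underlying segment must be /k/; voiceless stops become voiced between vowels, yielding [g] there.
The one attested form of 'dog', [ɣamuk], shows underlying /ɣamuk/. Applying the same rule between vowels gives [ɣamugi].

[ɣamugi]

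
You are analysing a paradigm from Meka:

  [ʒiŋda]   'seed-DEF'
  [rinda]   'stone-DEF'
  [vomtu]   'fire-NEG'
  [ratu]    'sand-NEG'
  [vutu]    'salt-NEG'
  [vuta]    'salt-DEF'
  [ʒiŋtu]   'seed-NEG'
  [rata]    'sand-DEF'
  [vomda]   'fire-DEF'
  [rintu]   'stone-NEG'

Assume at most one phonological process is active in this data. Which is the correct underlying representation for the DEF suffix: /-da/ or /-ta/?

The DEF morpheme has two allomorphs, [-da] and [-ta].
The NEG suffix, which begins with [t], is invariant after every stem; so [t] is not altered by any rule here.
The DEF suffix is therefore /-da/ underlyingly, with post-vocalic devoicing: voiced stops become voiceless after a vowel.

/-da/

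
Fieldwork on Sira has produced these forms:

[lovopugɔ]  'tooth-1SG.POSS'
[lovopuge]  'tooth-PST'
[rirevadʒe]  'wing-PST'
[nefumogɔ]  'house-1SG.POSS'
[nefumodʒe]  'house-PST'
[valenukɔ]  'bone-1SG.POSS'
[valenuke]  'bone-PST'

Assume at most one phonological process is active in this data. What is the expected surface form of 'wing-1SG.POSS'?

[rirevagɔ]

The root 'house' surfaces as [nefumogɔ] and [nefumodʒe], with a stem-final [g] ~ [dʒ] alternation.
But 'tooth' keeps [g] in both environments ([lovopugɔ], [lovopuge]), so there is no rule changing /g/ to [dʒ] before the PST suffix.
So /dʒ/ is underlying, and a rule of depalatalization — palato-alveolar /dʒ/ becomes [g] when no front vowel follows — gives [g].
The one attested form of 'wing', [rirevadʒe], shows underlying /rirevadʒ/. Applying the same rule when no front vowel follows gives [rirevagɔ].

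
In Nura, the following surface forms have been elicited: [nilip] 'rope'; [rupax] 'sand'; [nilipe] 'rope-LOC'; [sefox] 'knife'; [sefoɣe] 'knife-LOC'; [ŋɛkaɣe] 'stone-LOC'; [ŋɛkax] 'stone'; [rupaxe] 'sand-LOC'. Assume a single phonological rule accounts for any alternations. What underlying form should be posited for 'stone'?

In [ŋɛkaɣe] and [ŋɛkax] the final segment of 'stone' alternates: [ɣ] ~ [x].
If /x/ were underlying and a rule turned it into [ɣ] before the LOC suffix, 'sand' would also alternate; but it has [x] in both [rupaxe] and [rupax].
So /ɣ/ is underlying, and a rule of word-final obstruent devoicing — voiced obstruents become voiceless word-finally — gives [x].
So 'stone' = /ŋɛkaɣ/.

/ŋɛkaɣ/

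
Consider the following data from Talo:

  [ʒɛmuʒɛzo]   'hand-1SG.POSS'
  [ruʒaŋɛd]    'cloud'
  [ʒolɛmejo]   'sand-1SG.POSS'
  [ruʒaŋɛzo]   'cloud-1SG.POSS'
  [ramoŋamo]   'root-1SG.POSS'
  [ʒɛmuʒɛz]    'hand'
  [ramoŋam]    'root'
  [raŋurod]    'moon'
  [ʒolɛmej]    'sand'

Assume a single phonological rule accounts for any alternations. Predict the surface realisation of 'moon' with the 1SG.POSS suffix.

The stem for 'cloud' ends in [z] in [ruʒaŋɛzo] but [d] in [ruʒaŋɛd].
But 'hand' keeps [z] in both environments ([ʒɛmuʒɛzo], [ʒɛmuʒɛz]), so there is no rule changing /z/ to [d] in isolation.
The alternation reflects intervocalic spirantization: voiced stops become fricatives between vowels. /d/ is underlying.
From [raŋurod] the stem 'moon' is /raŋurod/; between vowels this yields [raŋurozo].

[raŋurozo]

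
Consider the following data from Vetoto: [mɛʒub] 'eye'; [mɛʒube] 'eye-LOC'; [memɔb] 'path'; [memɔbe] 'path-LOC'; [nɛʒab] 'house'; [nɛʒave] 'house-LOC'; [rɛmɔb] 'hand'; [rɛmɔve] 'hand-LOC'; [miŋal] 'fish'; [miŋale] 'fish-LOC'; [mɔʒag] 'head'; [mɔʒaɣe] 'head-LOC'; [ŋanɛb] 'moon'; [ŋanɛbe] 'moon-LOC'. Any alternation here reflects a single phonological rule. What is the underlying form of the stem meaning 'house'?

/nɛʒav/

The root 'house' surfaces as [nɛʒab] and [nɛʒave], with a stem-final [b] ~ [v] alternation.
But 'path' keeps [b] in both environments ([memɔb], [memɔbe]), so there is no rule changing /b/ to [v] before the LOC suffix.
Therefore /v/ is basic and [b] is derived by word-final hardening (voiced fricatives become stops word-finally).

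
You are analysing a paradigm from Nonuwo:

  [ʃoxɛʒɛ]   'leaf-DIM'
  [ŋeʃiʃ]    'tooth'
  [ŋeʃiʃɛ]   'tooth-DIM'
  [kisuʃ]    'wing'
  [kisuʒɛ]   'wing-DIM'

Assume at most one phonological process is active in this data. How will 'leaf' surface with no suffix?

[ʃoxɛʃ]

The stem for 'wing' ends in [ʃ] in [kisuʃ] but [ʒ] in [kisuʒɛ].
But 'tooth' keeps [ʃ] in both environments ([ŋeʃiʃ], [ŋeʃiʃɛ]), so there is no rule changing /ʃ/ to [ʒ] before the DIM suffix.
Therefore /ʒ/ is basic and [ʃ] is derived by word-final obstruent devoicing (voiced obstruents become voiceless word-finally).
The one attested form of 'leaf', [ʃoxɛʒɛ], shows underlying /ʃoxɛʒ/. Applying the same rule word-finally gives [ʃoxɛʃ].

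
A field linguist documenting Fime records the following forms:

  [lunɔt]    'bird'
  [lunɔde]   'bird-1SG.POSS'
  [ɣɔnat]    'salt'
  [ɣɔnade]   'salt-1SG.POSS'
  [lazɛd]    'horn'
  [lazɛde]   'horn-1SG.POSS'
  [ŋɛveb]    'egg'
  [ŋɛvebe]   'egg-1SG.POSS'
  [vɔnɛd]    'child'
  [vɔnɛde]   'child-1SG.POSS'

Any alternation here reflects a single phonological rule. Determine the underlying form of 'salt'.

/ɣɔnat/

The root 'salt' surfaces as [ɣɔnat] and [ɣɔnade], with a stem-final [t] ~ [d] alternation.
The stem 'child' ([vɔnɛd], [vɔnɛde]) shows [d] unchanged in both environments, so [d] cannot be basic with [t] derived in isolation.
The alternation reflects intervocalic voicing: voiceless stops become voiced between vowels. /t/ is underlying.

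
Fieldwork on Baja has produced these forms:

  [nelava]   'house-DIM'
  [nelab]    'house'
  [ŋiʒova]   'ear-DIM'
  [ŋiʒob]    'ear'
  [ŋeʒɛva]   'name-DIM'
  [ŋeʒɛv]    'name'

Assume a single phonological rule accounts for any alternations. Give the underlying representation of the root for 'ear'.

'ear' shows [v] ~ [b] at the end of the stem ([ŋiʒova] vs [ŋiʒob]).
But 'name' keeps [v] in both environments ([ŋeʒɛva], [ŋeʒɛv]), so there is no rule changing /v/ to [b] in isolation.
Therefore /b/ is basic and [v] is derived by intervocalic spirantization (voiced stops become fricatives between vowels).
The underlying form of 'ear' is therefore /ŋiʒob/.

/ŋiʒob/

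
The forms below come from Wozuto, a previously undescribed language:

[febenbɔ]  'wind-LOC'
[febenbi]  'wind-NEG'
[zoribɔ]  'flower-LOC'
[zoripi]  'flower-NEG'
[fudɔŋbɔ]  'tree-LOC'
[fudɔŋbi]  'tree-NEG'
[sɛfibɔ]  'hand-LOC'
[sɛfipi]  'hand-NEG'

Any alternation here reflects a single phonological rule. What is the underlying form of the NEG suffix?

/-pi/

The NEG suffix surfaces as [-bi] and [-pi], depending on the final segment of the stem.
By contrast the LOC suffix keeps its initial [b] throughout — that segment must be underlying.
The NEG suffix is therefore /-pi/ underlyingly, with post-nasal voicing: voiceless stops become voiced after a nasal.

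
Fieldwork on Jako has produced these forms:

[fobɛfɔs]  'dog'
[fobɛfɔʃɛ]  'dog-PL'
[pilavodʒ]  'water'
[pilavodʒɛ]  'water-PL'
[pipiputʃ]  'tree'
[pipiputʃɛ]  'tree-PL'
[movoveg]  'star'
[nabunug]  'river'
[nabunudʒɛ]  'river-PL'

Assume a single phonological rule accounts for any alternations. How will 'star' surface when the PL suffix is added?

[movovedʒɛ]

In [nabunug] and [nabunudʒɛ] the final segment of 'river' alternates: [g] ~ [dʒ].
If /dʒ/ were underlying and a rule turned it into [g] in isolation, 'water' would also alternate; but it has [dʒ] in both [pilavodʒ] and [pilavodʒɛ].
The underlying segment must be /g/; /g/ and /s/ become palato-alveolar [dʒ] and [ʃ] before a front vowel, yielding [dʒ] there.
The one attested form of 'star', [movoveg], shows underlying /movoveg/. Applying the same rule before a front vowel gives [movovedʒɛ].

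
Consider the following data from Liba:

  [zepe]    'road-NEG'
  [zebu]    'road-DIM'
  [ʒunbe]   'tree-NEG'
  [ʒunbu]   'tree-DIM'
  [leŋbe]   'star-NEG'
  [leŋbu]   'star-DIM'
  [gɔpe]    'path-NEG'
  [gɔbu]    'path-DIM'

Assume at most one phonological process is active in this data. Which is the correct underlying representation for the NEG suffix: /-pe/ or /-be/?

/-pe/

The NEG suffix surfaces as [-be] and [-pe], depending on the final segment of the stem.
By contrast the DIM suffix keeps its initial [b] throughout — that segment must be underlying.
So the underlying form is /-pe/, and voiceless stops become voiced after a nasal.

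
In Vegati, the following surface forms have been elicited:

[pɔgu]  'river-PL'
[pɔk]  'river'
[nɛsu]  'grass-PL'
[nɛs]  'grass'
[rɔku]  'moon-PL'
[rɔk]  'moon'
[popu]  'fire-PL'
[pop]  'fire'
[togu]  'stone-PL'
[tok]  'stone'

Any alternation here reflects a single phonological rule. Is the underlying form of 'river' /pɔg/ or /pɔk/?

The root 'river' surfaces as [pɔgu] and [pɔk], with a stem-final [g] ~ [k] alternation.
But 'moon' keeps [k] in both environments ([rɔku], [rɔk]), so there is no rule changing /k/ to [g] before the PL suffix.
Therefore /g/ is basic and [k] is derived by word-final obstruent devoicing (voiced obstruents become voiceless word-finally).

/pɔg/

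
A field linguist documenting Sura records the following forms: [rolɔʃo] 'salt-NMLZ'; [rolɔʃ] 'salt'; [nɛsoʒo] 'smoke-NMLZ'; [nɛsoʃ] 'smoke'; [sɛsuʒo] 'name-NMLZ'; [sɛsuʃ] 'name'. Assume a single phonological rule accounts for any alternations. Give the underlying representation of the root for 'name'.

/sɛsuʒ/

The stem for 'name' ends in [ʒ] in [sɛsuʒo] but [ʃ] in [sɛsuʃ].
Compare 'salt', with invariant [ʃ] in [rolɔʃo] and [rolɔʃ]: an analysis with underlying /ʃ/ and a rule producing [ʒ] before the NMLZ suffix would wrongly predict alternation here too.
The alternation reflects word-final obstruent devoicing: voiced obstruents become voiceless word-finally. /ʒ/ is underlying.
The underlying form of 'name' is therefore /sɛsuʒ/.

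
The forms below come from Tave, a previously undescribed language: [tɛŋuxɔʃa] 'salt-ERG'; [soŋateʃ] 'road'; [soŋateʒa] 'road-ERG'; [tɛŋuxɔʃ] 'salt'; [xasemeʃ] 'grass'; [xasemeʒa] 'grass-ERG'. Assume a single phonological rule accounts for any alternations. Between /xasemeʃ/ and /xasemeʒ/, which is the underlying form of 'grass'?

'grass' shows [ʒ] ~ [ʃ] at the end of the stem ([xasemeʒa] vs [xasemeʃ]).
But 'salt' keeps [ʃ] in both environments ([tɛŋuxɔʃa], [tɛŋuxɔʃ]), so there is no rule changing /ʃ/ to [ʒ] before the ERG suffix.
The alternation reflects word-final obstruent devoicing: voiced obstruents become voiceless word-finally. /ʒ/ is underlying.

/xasemeʒ/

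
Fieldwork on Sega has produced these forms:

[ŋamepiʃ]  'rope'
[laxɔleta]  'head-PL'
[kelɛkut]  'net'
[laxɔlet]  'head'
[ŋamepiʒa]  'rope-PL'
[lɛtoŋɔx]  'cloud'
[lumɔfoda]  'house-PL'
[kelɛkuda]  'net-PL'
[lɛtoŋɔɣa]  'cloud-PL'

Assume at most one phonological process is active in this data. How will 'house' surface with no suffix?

[lumɔfot]

'net' shows [d] ~ [t] at the end of the stem ([kelɛkuda] vs [kelɛkut]).
If /t/ were underlying and a rule turned it into [d] before the PL suffix, 'head' would also alternate; but it has [t] in both [laxɔleta] and [laxɔlet].
Therefore /d/ is basic and [t] is derived by word-final obstruent devoicing (voiced obstruents become voiceless word-finally).
From [lumɔfoda] the stem 'house' is /lumɔfod/; word-finally this yields [lumɔfot].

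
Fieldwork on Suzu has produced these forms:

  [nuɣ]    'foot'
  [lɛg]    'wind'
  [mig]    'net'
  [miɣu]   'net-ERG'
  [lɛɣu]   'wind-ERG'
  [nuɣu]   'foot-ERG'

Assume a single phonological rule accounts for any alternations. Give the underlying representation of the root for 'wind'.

'wind' shows [ɣ] ~ [g] at the end of the stem ([lɛɣu] vs [lɛg]).
If /ɣ/ were underlying and a rule turned it into [g] in isolation, 'foot' would also alternate; but it has [ɣ] in both [nuɣu] and [nuɣ].
So /g/ is underlying, and a rule of intervocalic spirantization — voiced stops become fricatives between vowels — gives [ɣ].
The underlying form of 'wind' is therefore /lɛg/.

/lɛg/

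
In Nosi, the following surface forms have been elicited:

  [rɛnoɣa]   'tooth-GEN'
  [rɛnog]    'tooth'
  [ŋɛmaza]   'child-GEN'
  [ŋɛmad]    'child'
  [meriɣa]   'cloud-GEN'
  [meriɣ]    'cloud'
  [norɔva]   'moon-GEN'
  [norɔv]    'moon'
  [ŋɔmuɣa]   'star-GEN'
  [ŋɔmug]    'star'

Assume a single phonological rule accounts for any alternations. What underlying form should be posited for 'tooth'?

The stem for 'tooth' ends in [ɣ] in [rɛnoɣa] but [g] in [rɛnog].
The stem 'cloud' ([meriɣa], [meriɣ]) shows [ɣ] unchanged in both environments, so [ɣ] cannot be basic with [g] derived in isolation.
So /g/ is underlying, and a rule of intervocalic spirantization — voiced stops become fricatives between vowels — gives [ɣ].

/rɛnog/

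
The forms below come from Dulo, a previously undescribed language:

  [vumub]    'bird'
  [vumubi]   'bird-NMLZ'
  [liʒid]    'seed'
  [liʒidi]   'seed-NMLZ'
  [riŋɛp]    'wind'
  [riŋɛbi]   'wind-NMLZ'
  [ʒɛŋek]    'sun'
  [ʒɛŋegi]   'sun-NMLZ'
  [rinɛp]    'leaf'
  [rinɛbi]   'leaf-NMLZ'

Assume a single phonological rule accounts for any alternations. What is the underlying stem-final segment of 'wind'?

/p/

The stem for 'wind' ends in [p] in [riŋɛp] but [b] in [riŋɛbi].
Compare 'bird', with invariant [b] in [vumub] and [vumubi]: an analysis with underlying /b/ and a rule producing [p] in isolation would wrongly predict alternation here too.
The alternation reflects intervocalic voicing: voiceless stops become voiced between vowels. /p/ is underlying.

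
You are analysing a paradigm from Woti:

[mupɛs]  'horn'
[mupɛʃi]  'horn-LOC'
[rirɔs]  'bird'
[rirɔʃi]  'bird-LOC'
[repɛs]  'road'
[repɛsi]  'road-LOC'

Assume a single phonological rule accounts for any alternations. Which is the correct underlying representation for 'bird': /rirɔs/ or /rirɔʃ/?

In [rirɔs] and [rirɔʃi] the final segment of 'bird' alternates: [s] ~ [ʃ].
The stem 'road' ([repɛs], [repɛsi]) shows [s] unchanged in both environments, so [s] cannot be basic with [ʃ] derived before the LOC suffix.
The underlying segment must be /ʃ/; palato-alveolar /ʃ/ becomes [s] when no front vowel follows, yielding [s] there.

/rirɔʃ/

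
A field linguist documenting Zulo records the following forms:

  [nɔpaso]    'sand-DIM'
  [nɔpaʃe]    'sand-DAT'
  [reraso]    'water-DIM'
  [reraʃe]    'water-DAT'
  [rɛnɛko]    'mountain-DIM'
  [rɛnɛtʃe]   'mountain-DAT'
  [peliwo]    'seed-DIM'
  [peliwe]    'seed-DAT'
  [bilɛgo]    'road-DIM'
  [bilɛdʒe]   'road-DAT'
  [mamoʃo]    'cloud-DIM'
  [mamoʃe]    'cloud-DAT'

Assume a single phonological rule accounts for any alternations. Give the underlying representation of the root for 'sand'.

/nɔpas/

'sand' shows [s] ~ [ʃ] at the end of the stem ([nɔpaso] vs [nɔpaʃe]).
But 'cloud' keeps [ʃ] in both environments ([mamoʃo], [mamoʃe]), so there is no rule changing /ʃ/ to [s] before the DIM suffix.
Therefore /s/ is basic and [ʃ] is derived by palatalization before a front vowel (/k/, /g/ and /s/ become palato-alveolar [tʃ], [dʒ] and [ʃ] before a front vowel).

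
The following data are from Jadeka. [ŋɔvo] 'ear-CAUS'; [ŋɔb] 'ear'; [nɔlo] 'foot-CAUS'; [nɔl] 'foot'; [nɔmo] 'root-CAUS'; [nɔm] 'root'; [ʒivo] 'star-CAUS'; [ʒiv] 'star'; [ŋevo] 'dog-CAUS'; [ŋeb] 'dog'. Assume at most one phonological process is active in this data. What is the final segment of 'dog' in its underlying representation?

/b/

The stem for 'dog' ends in [v] in [ŋevo] but [b] in [ŋeb].
The stem 'star' ([ʒivo], [ʒiv]) shows [v] unchanged in both environments, so [v] cannot be basic with [b] derived in isolation.
So /b/ is underlying, and a rule of intervocalic spirantization — voiced stops become fricatives between vowels — gives [v].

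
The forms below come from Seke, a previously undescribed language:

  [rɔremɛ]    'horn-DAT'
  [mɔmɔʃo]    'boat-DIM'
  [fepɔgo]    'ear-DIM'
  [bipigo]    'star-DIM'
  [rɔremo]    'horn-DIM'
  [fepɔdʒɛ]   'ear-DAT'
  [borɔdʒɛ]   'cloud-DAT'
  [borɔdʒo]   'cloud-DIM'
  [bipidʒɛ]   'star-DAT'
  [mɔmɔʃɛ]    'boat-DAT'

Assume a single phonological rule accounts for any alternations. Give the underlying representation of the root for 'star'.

The root 'star' surfaces as [bipigo] and [bipidʒɛ], with a stem-final [g] ~ [dʒ] alternation.
The stem 'cloud' ([borɔdʒo], [borɔdʒɛ]) shows [dʒ] unchanged in both environments, so [dʒ] cannot be basic with [g] derived before the DIM suffix.
Therefore /g/ is basic and [dʒ] is derived by palatalization before a front vowel (/g/ becomes palato-alveolar [dʒ] before a front vowel).

/bipig/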